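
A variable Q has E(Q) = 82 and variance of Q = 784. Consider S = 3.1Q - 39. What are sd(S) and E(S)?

S = 3.1Q - 39 is linear with a = 3.1, b = -39.
sd(Q) = √784 = 28.
sd(S) = |a|·sd(Q) = |3.1|·28 = 86.8.
E(S) = a·E(Q) + b = 3.1·82 + (-39) = 215.2.

sd(S) = 86.8, E(S) = 215.2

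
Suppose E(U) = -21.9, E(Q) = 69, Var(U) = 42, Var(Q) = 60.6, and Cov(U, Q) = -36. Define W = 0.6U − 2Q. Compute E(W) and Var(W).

E(W) = 0.6·E(U) + (-2)·E(Q) = 0.6·(-21.9) + (-2)·69 = -151.14.
Var(W) = a²·Var(U) + b²·Var(Q) + 2ab·Cov(U, Q) with a = 0.6, b = -2.
= 0.6²·42 + (-2)²·60.6 + 2·0.6·(-2)·(-36)
= 15.12 + 242.4 + 86.4 = 343.92.

E(W) = -151.14, Var(W) = 343.92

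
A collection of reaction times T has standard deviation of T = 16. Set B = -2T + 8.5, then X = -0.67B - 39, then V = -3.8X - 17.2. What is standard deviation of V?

standard deviation of V = 81.472

standard deviation of B = |-2|·16 = 32.
standard deviation of X = |-0.67|·32 = 21.44.
standard deviation of V = |-3.8|·21.44 = 81.472.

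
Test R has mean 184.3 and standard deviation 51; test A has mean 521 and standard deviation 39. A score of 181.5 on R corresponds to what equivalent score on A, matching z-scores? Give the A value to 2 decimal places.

A = 518.86

z = (181.5 − 184.3)/51 ≈ -0.0549.
A = 521 + z·39 = 521 + (181.5 − 184.3)·39/51 ≈ 518.86.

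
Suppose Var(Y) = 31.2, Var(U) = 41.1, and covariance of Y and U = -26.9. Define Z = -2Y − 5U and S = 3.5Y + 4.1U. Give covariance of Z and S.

covariance of Z and S = -369.62

By bilinearity, covariance of Z and S = ac·Var(Y) + bd·Var(U) + (ad+bc)·covariance of Y and U, with a=-2, b=-5, c=3.5, d=4.1.
ac·Var(Y) = (-2)·3.5·31.2 = -218.4
bd·Var(U) = (-5)·4.1·41.1 = -842.55
(ad+bc)·covariance of Y and U = (-25.7)·(-26.9) = 691.33
covariance of Z and S = -218.4 + (-842.55) + 691.33 = -369.62.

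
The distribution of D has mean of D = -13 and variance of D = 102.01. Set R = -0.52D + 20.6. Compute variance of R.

variance of R = 27.583504

R = -0.52D + 20.6 is linear with a = -0.52, b = 20.6.
variance of R = a²·variance of D = (-0.52)²·102.01 = 27.583504 (the additive constant 20.6 does not affect variance).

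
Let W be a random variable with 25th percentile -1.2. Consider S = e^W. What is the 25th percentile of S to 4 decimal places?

e^W is increasing, so P_{25}(S) = g(P_{25}(W)) ≈ 0.3012.

25th percentile of S = 0.3012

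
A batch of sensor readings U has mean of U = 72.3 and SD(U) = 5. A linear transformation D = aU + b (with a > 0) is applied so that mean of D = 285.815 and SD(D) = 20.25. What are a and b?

a = 4.05, b = -7

SD(D) = a·SD(U) (a > 0), so a = 20.25/5 = 4.05.
mean of D = a·mean of U + b, so b = 285.815 − 4.05·72.3 = -7.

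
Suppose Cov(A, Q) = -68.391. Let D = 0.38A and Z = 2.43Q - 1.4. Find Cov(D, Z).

Cov(D, Z) = a·c·Cov(A, Q) = 0.38·2.43·(-68.391) = -63.1522494. Additive constants drop out.

Cov(D, Z) = -63.1522494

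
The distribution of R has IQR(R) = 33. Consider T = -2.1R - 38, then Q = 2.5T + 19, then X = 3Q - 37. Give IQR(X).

IQR(X) = 519.75

IQR(T) = |-2.1|·33 = 69.3.
IQR(Q) = |2.5|·69.3 = 173.25.
IQR(X) = |3|·173.25 = 519.75.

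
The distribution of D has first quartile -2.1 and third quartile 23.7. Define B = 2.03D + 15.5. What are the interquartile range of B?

IQR(B) = 52.374

IQR of D = Q3 − Q1 = 23.7 − (-2.1) = 25.8.
Under B = aD + b, IQR(B) = |a|·IQR(D) = |2.03|·25.8 = 52.374 (shifts cancel; spread scales by |a|).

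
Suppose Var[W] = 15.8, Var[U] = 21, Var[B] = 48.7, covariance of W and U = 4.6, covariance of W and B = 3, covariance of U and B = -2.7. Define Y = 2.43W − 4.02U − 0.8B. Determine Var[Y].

Var[Y] = a²·Var[W] + b²·Var[U] + c²·Var[B] + 2ab·covariance of W and U + 2ac·covariance of W and B + 2bc·covariance of U and B, with a = 2.43, b = -4.02, c = -0.8.
= 93.29742 + 339.3684 + 31.168 + (-89.87112) + (-11.664) + (-17.3664)
= 344.9323.

Var[Y] = 344.9323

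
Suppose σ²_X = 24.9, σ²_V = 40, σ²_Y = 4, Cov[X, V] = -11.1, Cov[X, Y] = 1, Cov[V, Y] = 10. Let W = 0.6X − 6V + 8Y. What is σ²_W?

σ²_W = 834.484

σ²_W = a²·σ²_X + b²·σ²_V + c²·σ²_Y + 2ab·Cov[X, V] + 2ac·Cov[X, Y] + 2bc·Cov[V, Y], with a = 0.6, b = -6, c = 8.
= 8.964 + 1440 + 256 + 79.92 + 9.6 + (-960)
= 834.484.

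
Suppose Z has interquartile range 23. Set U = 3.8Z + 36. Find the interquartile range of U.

Under U = aZ + b, IQR(U) = |a|·IQR(Z) = |3.8|·23 = 87.4 (shifts cancel; spread scales by |a|).

IQR(U) = 87.4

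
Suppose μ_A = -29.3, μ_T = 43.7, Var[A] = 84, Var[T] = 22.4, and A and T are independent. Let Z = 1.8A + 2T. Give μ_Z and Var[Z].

μ_Z = 1.8·μ_A + 2·μ_T = 1.8·(-29.3) + 2·43.7 = 34.66.
Var[Z] = a²·Var[A] + b²·Var[T] + 2ab·covariance of A and T with a = 1.8, b = 2.
Independence gives covariance of A and T = 0.
= 1.8²·84 + 2²·22.4 + 2·1.8·2·0
= 272.16 + 89.6 + 0 = 361.76.

μ_Z = 34.66, Var[Z] = 361.76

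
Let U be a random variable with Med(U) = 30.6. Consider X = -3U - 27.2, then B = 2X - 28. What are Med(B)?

Med(X) = (-3)·30.6 + (-27.2) = -119.
Med(B) = 2·(-119) + (-28) = -266.

Med(B) = -266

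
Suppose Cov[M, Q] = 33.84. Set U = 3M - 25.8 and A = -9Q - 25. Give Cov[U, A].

Cov[U, A] = -913.68

Cov[U, A] = a·c·Cov[M, Q] = 3·(-9)·33.84 = -913.68. Additive constants drop out.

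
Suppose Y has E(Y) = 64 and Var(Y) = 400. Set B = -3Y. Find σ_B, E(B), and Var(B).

B = -3Y is linear with a = -3, b = 0.
σ_Y = √400 = 20.
σ_B = |a|·σ_Y = |-3|·20 = 60.
E(B) = a·E(Y) + b = (-3)·64 = -192.
Var(B) = a²·Var(Y) = (-3)²·400 = 3600.

σ_B = 60, E(B) = -192, Var(B) = 3600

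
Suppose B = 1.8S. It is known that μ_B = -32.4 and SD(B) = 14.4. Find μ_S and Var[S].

μ_S = -18, Var[S] = 64

From B = 1.8S: μ_B = a·μ_S + b, so μ_S = (μ_B − b)/a = (-32.4 − 0)/1.8 = -18.
Var[B] = 14.4² = 207.36.
Var[B] = a²·Var[S], so Var[S] = 207.36/1.8² = 64.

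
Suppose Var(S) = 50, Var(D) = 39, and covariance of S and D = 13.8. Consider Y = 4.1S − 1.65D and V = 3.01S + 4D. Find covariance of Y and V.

covariance of Y and V = 517.4323

By bilinearity, covariance of Y and V = ac·Var(S) + bd·Var(D) + (ad+bc)·covariance of S and D, with a=4.1, b=-1.65, c=3.01, d=4.
ac·Var(S) = 4.1·3.01·50 = 617.05
bd·Var(D) = (-1.65)·4·39 = -257.4
(ad+bc)·covariance of S and D = (11.4335)·13.8 = 157.7823
covariance of Y and V = 617.05 + (-257.4) + 157.7823 = 517.4323.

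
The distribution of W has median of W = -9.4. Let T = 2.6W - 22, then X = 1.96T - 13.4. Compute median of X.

median of X = -104.4224

median of T = 2.6·(-9.4) + (-22) = -46.44.
median of X = 1.96·(-46.44) + (-13.4) = -104.4224.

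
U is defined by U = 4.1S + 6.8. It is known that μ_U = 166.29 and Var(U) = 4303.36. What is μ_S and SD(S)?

μ_S = 38.9, SD(S) = 16

From U = 4.1S + 6.8: μ_U = a·μ_S + b, so μ_S = (μ_U − b)/a = (166.29 − 6.8)/4.1 = 38.9.
SD(U) = √4303.36 = 65.6.
SD(U) = |a|·SD(S), so SD(S) = 65.6/|4.1| = 16.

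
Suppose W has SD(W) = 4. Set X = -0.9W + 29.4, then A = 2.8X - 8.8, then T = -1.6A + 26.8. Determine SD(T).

SD(T) = 16.128

SD(X) = |-0.9|·4 = 3.6.
SD(A) = |2.8|·3.6 = 10.08.
SD(T) = |-1.6|·10.08 = 16.128.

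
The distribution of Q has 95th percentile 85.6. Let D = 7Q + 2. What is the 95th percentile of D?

Since a = 7 > 0 the transformation is increasing, so the 95th percentile of D = a·(P_{95} of Q) + b = 7·85.6 + 2 = 601.2.

95th percentile of D = 601.2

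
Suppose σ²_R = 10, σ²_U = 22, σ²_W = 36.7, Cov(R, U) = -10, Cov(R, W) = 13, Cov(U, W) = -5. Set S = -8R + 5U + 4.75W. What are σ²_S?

σ²_S = a²·σ²_R + b²·σ²_U + c²·σ²_W + 2ab·Cov(R, U) + 2ac·Cov(R, W) + 2bc·Cov(U, W), with a = -8, b = 5, c = 4.75.
= 640 + 550 + 828.04375 + 800 + (-988) + (-237.5)
= 1592.54375.

σ²_S = 1592.54375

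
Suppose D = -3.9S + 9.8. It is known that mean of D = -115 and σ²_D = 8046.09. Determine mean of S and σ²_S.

From D = -3.9S + 9.8: mean of D = a·mean of S + b, so mean of S = (mean of D − b)/a = (-115 − 9.8)/(-3.9) = 32.
σ²_D = a²·σ²_S, so σ²_S = 8046.09/(-3.9)² = 529.

mean of S = 32, σ²_S = 529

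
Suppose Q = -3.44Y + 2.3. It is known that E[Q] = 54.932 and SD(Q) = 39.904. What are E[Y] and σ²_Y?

From Q = -3.44Y + 2.3: E[Q] = a·E[Y] + b, so E[Y] = (E[Q] − b)/a = (54.932 − 2.3)/(-3.44) = -15.3.
σ²_Q = 39.904² = 1592.329216.
σ²_Q = a²·σ²_Y, so σ²_Y = 1592.329216/(-3.44)² = 134.56.

E[Y] = -15.3, σ²_Y = 134.56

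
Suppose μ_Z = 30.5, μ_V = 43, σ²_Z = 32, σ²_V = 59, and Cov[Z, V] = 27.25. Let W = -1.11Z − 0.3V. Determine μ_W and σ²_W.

μ_W = (-1.11)·μ_Z + (-0.3)·μ_V = (-1.11)·30.5 + (-0.3)·43 = -46.755.
σ²_W = a²·σ²_Z + b²·σ²_V + 2ab·Cov[Z, V] with a = -1.11, b = -0.3.
= (-1.11)²·32 + (-0.3)²·59 + 2·(-1.11)·(-0.3)·27.25
= 39.4272 + 5.31 + 18.1485 = 62.8857.

μ_W = -46.755, σ²_W = 62.8857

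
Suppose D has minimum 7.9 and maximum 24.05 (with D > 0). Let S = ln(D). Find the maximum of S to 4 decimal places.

max(S) = 3.1801

ln(D) is increasing on this domain, so max(S) comes from max(D) = 24.05: max(S) = ln(24.05) ≈ 3.1801.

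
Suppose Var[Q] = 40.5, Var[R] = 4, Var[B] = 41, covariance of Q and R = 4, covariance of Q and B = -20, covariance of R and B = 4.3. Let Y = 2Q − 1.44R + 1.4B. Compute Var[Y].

Var[Y] = a²·Var[Q] + b²·Var[R] + c²·Var[B] + 2ab·covariance of Q and R + 2ac·covariance of Q and B + 2bc·covariance of R and B, with a = 2, b = -1.44, c = 1.4.
= 162 + 8.2944 + 80.36 + (-23.04) + (-112) + (-17.3376)
= 98.2768.

Var[Y] = 98.2768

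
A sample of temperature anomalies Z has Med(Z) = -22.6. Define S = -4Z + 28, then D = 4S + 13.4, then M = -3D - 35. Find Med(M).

Med(M) = -1496

Med(S) = (-4)·(-22.6) + 28 = 118.4.
Med(D) = 4·118.4 + 13.4 = 487.
Med(M) = (-3)·487 + (-35) = -1496.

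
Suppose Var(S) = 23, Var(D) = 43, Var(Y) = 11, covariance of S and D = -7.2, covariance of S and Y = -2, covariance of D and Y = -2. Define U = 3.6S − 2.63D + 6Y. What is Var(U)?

Var(U) = a²·Var(S) + b²·Var(D) + c²·Var(Y) + 2ab·covariance of S and D + 2ac·covariance of S and Y + 2bc·covariance of D and Y, with a = 3.6, b = -2.63, c = 6.
= 298.08 + 297.4267 + 396 + 136.3392 + (-86.4) + 63.12
= 1104.5659.

Var(U) = 1104.5659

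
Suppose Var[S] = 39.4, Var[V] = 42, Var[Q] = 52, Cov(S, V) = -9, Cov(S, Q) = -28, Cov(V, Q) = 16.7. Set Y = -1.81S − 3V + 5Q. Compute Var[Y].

Var[Y] = 1715.13834

Var[Y] = a²·Var[S] + b²·Var[V] + c²·Var[Q] + 2ab·Cov(S, V) + 2ac·Cov(S, Q) + 2bc·Cov(V, Q), with a = -1.81, b = -3, c = 5.
= 129.07834 + 378 + 1300 + (-97.74) + 506.8 + (-501)
= 1715.13834.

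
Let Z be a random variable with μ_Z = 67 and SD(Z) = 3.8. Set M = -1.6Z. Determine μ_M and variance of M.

μ_M = -107.2, variance of M = 36.9664

M = -1.6Z is linear with a = -1.6, b = 0.
μ_M = a·μ_Z + b = (-1.6)·67 = -107.2.
variance of Z = 3.8² = 14.44.
variance of M = a²·variance of Z = (-1.6)²·14.44 = 36.9664.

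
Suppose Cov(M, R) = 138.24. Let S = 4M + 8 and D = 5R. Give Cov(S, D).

Cov(S, D) = 2764.8

Cov(S, D) = a·c·Cov(M, R) = 4·5·138.24 = 2764.8. Additive constants drop out.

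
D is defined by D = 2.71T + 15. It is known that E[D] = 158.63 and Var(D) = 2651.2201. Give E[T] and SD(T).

E[T] = 53, SD(T) = 19

From D = 2.71T + 15: E[D] = a·E[T] + b, so E[T] = (E[D] − b)/a = (158.63 − 15)/2.71 = 53.
SD(D) = √2651.2201 = 51.49.
SD(D) = |a|·SD(T), so SD(T) = 51.49/|2.71| = 19.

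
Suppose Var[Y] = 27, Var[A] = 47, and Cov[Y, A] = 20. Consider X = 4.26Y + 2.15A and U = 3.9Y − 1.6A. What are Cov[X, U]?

Cov[X, U] = 318.278

By bilinearity, Cov[X, U] = ac·Var[Y] + bd·Var[A] + (ad+bc)·Cov[Y, A], with a=4.26, b=2.15, c=3.9, d=-1.6.
ac·Var[Y] = 4.26·3.9·27 = 448.578
bd·Var[A] = 2.15·(-1.6)·47 = -161.68
(ad+bc)·Cov[Y, A] = (1.569)·20 = 31.38
Cov[X, U] = 448.578 + (-161.68) + 31.38 = 318.278.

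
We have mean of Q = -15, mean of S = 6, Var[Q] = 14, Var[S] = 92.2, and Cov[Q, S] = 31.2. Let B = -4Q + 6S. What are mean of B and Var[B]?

mean of B = 96, Var[B] = 2045.6

mean of B = (-4)·mean of Q + 6·mean of S = (-4)·(-15) + 6·6 = 96.
Var[B] = a²·Var[Q] + b²·Var[S] + 2ab·Cov[Q, S] with a = -4, b = 6.
= (-4)²·14 + 6²·92.2 + 2·(-4)·6·31.2
= 224 + 3319.2 + (-1497.6) = 2045.6.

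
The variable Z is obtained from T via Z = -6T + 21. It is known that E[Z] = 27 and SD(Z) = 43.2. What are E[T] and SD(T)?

E[T] = -1, SD(T) = 7.2

From Z = -6T + 21: E[Z] = a·E[T] + b, so E[T] = (E[Z] − b)/a = (27 − 21)/(-6) = -1.
SD(Z) = |a|·SD(T), so SD(T) = 43.2/|-6| = 7.2.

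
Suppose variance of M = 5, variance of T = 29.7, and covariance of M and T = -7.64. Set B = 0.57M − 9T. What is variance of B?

variance of B = 2485.7109

variance of B = a²·variance of M + b²·variance of T + 2ab·covariance of M and T with a = 0.57, b = -9.
= 0.57²·5 + (-9)²·29.7 + 2·0.57·(-9)·(-7.64)
= 1.6245 + 2405.7 + 78.3864 = 2485.7109.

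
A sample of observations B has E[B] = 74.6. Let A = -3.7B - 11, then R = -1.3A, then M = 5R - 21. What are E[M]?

E[A] = (-3.7)·74.6 + (-11) = -287.02.
E[R] = (-1.3)·(-287.02) = 373.126.
E[M] = 5·373.126 + (-21) = 1844.63.

E[M] = 1844.63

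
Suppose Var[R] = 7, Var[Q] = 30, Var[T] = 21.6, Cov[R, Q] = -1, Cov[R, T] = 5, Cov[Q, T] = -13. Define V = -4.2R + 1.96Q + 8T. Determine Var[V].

Var[V] = 893.912

Var[V] = a²·Var[R] + b²·Var[Q] + c²·Var[T] + 2ab·Cov[R, Q] + 2ac·Cov[R, T] + 2bc·Cov[Q, T], with a = -4.2, b = 1.96, c = 8.
= 123.48 + 115.248 + 1382.4 + 16.464 + (-336) + (-407.68)
= 893.912.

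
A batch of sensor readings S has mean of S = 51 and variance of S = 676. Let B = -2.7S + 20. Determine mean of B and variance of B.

mean of B = -117.7, variance of B = 4928.04

B = -2.7S + 20 is linear with a = -2.7, b = 20.
mean of B = a·mean of S + b = (-2.7)·51 + 20 = -117.7.
variance of B = a²·variance of S = (-2.7)²·676 = 4928.04 (the additive constant 20 does not affect variance).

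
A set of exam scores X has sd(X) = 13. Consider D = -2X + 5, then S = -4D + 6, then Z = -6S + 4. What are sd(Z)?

sd(Z) = 624

sd(D) = |-2|·13 = 26.
sd(S) = |-4|·26 = 104.
sd(Z) = |-6|·104 = 624.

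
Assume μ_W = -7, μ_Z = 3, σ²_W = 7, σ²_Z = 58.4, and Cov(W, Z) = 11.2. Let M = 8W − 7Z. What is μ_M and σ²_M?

μ_M = 8·μ_W + (-7)·μ_Z = 8·(-7) + (-7)·3 = -77.
σ²_M = a²·σ²_W + b²·σ²_Z + 2ab·Cov(W, Z) with a = 8, b = -7.
= 8²·7 + (-7)²·58.4 + 2·8·(-7)·11.2
= 448 + 2861.6 + (-1254.4) = 2055.2.

μ_M = -77, σ²_M = 2055.2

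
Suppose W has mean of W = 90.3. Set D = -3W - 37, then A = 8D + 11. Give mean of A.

mean of D = (-3)·90.3 + (-37) = -307.9.
mean of A = 8·(-307.9) + 11 = -2452.2.

mean of A = -2452.2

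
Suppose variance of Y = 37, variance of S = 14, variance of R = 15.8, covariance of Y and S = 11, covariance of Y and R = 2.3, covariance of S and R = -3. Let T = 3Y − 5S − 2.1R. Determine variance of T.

variance of T = 330.698

variance of T = a²·variance of Y + b²·variance of S + c²·variance of R + 2ab·covariance of Y and S + 2ac·covariance of Y and R + 2bc·covariance of S and R, with a = 3, b = -5, c = -2.1.
= 333 + 350 + 69.678 + (-330) + (-28.98) + (-63)
= 330.698.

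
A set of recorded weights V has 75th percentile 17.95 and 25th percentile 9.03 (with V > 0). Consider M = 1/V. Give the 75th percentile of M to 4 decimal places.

1/V is decreasing on V > 0, so percentile order reverses: P_{75}(M) uses P_{25}(V) = 9.03.
P_{75}(M) = 1/9.03 ≈ 0.1107.

75th percentile of M = 0.1107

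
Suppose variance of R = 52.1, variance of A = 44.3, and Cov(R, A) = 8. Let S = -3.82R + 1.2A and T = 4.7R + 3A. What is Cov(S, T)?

Cov(S, T) = -822.4834

By bilinearity, Cov(S, T) = ac·variance of R + bd·variance of A + (ad+bc)·Cov(R, A), with a=-3.82, b=1.2, c=4.7, d=3.
ac·variance of R = (-3.82)·4.7·52.1 = -935.4034
bd·variance of A = 1.2·3·44.3 = 159.48
(ad+bc)·Cov(R, A) = (-5.82)·8 = -46.56
Cov(S, T) = -935.4034 + 159.48 + (-46.56) = -822.4834.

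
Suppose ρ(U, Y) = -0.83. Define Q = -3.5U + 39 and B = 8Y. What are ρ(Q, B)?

ρ(Q, B) = 0.83

Linear rescalings preserve |correlation|; the slopes -3.5 and 8 have opposite signs, so the correlation flips sign: ρ(Q, B) = −ρ(U, Y) = 0.83.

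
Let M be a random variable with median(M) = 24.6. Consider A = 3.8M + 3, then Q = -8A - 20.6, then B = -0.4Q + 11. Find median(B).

median(A) = 3.8·24.6 + 3 = 96.48.
median(Q) = (-8)·96.48 + (-20.6) = -792.44.
median(B) = (-0.4)·(-792.44) + 11 = 327.976.

median(B) = 327.976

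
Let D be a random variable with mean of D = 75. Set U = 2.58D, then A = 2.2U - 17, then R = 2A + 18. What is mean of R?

mean of U = 2.58·75 = 193.5.
mean of A = 2.2·193.5 + (-17) = 408.7.
mean of R = 2·408.7 + 18 = 835.4.

mean of R = 835.4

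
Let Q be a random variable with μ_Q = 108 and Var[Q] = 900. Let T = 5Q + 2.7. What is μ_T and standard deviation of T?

T = 5Q + 2.7 is linear with a = 5, b = 2.7.
μ_T = a·μ_Q + b = 5·108 + 2.7 = 542.7.
standard deviation of Q = √900 = 30.
standard deviation of T = |a|·standard deviation of Q = |5|·30 = 150.

μ_T = 542.7, standard deviation of T = 150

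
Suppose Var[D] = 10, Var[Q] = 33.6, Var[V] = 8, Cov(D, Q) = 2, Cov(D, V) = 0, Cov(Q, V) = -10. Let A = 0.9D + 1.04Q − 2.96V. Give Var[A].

Var[A] = 179.84656

Var[A] = a²·Var[D] + b²·Var[Q] + c²·Var[V] + 2ab·Cov(D, Q) + 2ac·Cov(D, V) + 2bc·Cov(Q, V), with a = 0.9, b = 1.04, c = -2.96.
= 8.1 + 36.34176 + 70.0928 + 3.744 + 0 + 61.568
= 179.84656.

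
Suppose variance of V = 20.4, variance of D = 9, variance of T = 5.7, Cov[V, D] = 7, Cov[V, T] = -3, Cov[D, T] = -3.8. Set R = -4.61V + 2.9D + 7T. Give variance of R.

variance of R = 640.70684

variance of R = a²·variance of V + b²·variance of D + c²·variance of T + 2ab·Cov[V, D] + 2ac·Cov[V, T] + 2bc·Cov[D, T], with a = -4.61, b = 2.9, c = 7.
= 433.54284 + 75.69 + 279.3 + (-187.166) + 193.62 + (-154.28)
= 640.70684.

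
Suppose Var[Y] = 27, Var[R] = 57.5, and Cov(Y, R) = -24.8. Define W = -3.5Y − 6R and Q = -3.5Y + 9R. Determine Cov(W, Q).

Cov(W, Q) = -2513.85

By bilinearity, Cov(W, Q) = ac·Var[Y] + bd·Var[R] + (ad+bc)·Cov(Y, R), with a=-3.5, b=-6, c=-3.5, d=9.
ac·Var[Y] = (-3.5)·(-3.5)·27 = 330.75
bd·Var[R] = (-6)·9·57.5 = -3105
(ad+bc)·Cov(Y, R) = (-10.5)·(-24.8) = 260.4
Cov(W, Q) = 330.75 + (-3105) + 260.4 = -2513.85.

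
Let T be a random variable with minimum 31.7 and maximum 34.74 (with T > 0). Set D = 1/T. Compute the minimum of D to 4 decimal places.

1/T is decreasing on this domain, so min(D) comes from max(T) = 34.74: min(D) = 1/(34.74) ≈ 0.0288.

min(D) = 0.0288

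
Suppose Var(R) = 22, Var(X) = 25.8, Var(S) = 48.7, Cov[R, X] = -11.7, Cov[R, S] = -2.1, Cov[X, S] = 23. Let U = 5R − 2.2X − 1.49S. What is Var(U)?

Var(U) = a²·Var(R) + b²·Var(X) + c²·Var(S) + 2ab·Cov[R, X] + 2ac·Cov[R, S] + 2bc·Cov[X, S], with a = 5, b = -2.2, c = -1.49.
= 550 + 124.872 + 108.11887 + 257.4 + 31.29 + 150.788
= 1222.46887.

Var(U) = 1222.46887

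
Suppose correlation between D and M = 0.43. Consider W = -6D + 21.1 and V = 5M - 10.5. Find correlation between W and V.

Linear rescalings preserve |correlation|; the slopes -6 and 5 have opposite signs, so the correlation flips sign: correlation between W and V = −correlation between D and M = -0.43.

correlation between W and V = -0.43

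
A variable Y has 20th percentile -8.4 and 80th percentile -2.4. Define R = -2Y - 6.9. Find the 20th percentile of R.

20th percentile of R = -2.1

Since a = -2 < 0 the transformation is decreasing, reversing order: the 20th percentile of R corresponds to the 80th percentile of Y.
So P_{20}(R) = a·P_{80}(Y) + b = (-2)·(-2.4) + (-6.9) = -2.1.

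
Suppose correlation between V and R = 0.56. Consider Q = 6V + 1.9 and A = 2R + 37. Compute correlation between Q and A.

correlation between Q and A = 0.56

Linear rescalings preserve correlation up to sign; here the slopes 6 and 2 have the same sign, so correlation between Q and A = correlation between V and R = 0.56.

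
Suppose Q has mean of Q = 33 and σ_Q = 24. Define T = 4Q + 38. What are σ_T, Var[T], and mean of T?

T = 4Q + 38 is linear with a = 4, b = 38.
σ_T = |a|·σ_Q = |4|·24 = 96.
Var[Q] = 24² = 576.
Var[T] = a²·Var[Q] = 4²·576 = 9216 (the additive constant 38 does not affect variance).
mean of T = a·mean of Q + b = 4·33 + 38 = 170.

σ_T = 96, Var[T] = 9216, mean of T = 170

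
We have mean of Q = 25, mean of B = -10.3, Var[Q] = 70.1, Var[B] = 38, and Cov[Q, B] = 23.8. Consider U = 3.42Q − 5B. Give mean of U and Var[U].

mean of U = 3.42·mean of Q + (-5)·mean of B = 3.42·25 + (-5)·(-10.3) = 137.
Var[U] = a²·Var[Q] + b²·Var[B] + 2ab·Cov[Q, B] with a = 3.42, b = -5.
= 3.42²·70.1 + (-5)²·38 + 2·3.42·(-5)·23.8
= 819.91764 + 950 + (-813.96) = 955.95764.

mean of U = 137, Var[U] = 955.95764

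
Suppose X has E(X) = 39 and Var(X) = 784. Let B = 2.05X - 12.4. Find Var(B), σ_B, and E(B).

B = 2.05X - 12.4 is linear with a = 2.05, b = -12.4.
Var(B) = a²·Var(X) = 2.05²·784 = 3294.76 (the additive constant -12.4 does not affect variance).
σ_X = √784 = 28.
σ_B = |a|·σ_X = |2.05|·28 = 57.4.
E(B) = a·E(X) + b = 2.05·39 + (-12.4) = 67.55.

Var(B) = 3294.76, σ_B = 57.4, E(B) = 67.55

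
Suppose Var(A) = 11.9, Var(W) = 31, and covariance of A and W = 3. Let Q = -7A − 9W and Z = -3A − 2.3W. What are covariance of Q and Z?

covariance of Q and Z = 1020.9

By bilinearity, covariance of Q and Z = ac·Var(A) + bd·Var(W) + (ad+bc)·covariance of A and W, with a=-7, b=-9, c=-3, d=-2.3.
ac·Var(A) = (-7)·(-3)·11.9 = 249.9
bd·Var(W) = (-9)·(-2.3)·31 = 641.7
(ad+bc)·covariance of A and W = (43.1)·3 = 129.3
covariance of Q and Z = 249.9 + 641.7 + 129.3 = 1020.9.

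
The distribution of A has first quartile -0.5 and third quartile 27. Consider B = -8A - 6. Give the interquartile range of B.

IQR of A = Q3 − Q1 = 27 − (-0.5) = 27.5.
Under B = aA + b, IQR(B) = |a|·IQR(A) = |-8|·27.5 = 220 (shifts cancel; spread scales by |a|).

IQR(B) = 220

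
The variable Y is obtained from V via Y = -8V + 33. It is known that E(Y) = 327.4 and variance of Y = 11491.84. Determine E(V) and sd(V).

E(V) = -36.8, sd(V) = 13.4

From Y = -8V + 33: E(Y) = a·E(V) + b, so E(V) = (E(Y) − b)/a = (327.4 − 33)/(-8) = -36.8.
sd(Y) = √11491.84 = 107.2.
sd(Y) = |a|·sd(V), so sd(V) = 107.2/|-8| = 13.4.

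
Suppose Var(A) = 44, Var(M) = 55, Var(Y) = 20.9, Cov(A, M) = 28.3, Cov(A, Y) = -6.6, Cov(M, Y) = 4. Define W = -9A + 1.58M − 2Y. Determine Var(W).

Var(W) = a²·Var(A) + b²·Var(M) + c²·Var(Y) + 2ab·Cov(A, M) + 2ac·Cov(A, Y) + 2bc·Cov(M, Y), with a = -9, b = 1.58, c = -2.
= 3564 + 137.302 + 83.6 + (-804.852) + (-237.6) + (-25.28)
= 2717.17.

Var(W) = 2717.17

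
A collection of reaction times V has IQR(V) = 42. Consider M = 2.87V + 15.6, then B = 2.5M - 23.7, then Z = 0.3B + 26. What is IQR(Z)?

IQR(Z) = 90.405

IQR(M) = |2.87|·42 = 120.54.
IQR(B) = |2.5|·120.54 = 301.35.
IQR(Z) = |0.3|·301.35 = 90.405.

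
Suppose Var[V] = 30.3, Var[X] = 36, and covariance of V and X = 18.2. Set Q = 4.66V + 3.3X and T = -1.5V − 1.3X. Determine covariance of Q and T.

By bilinearity, covariance of Q and T = ac·Var[V] + bd·Var[X] + (ad+bc)·covariance of V and X, with a=4.66, b=3.3, c=-1.5, d=-1.3.
ac·Var[V] = 4.66·(-1.5)·30.3 = -211.797
bd·Var[X] = 3.3·(-1.3)·36 = -154.44
(ad+bc)·covariance of V and X = (-11.008)·18.2 = -200.3456
covariance of Q and T = -211.797 + (-154.44) + (-200.3456) = -566.5826.

covariance of Q and T = -566.5826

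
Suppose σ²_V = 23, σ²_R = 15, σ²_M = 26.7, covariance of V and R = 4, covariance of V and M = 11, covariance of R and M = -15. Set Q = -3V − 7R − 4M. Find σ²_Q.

σ²_Q = a²·σ²_V + b²·σ²_R + c²·σ²_M + 2ab·covariance of V and R + 2ac·covariance of V and M + 2bc·covariance of R and M, with a = -3, b = -7, c = -4.
= 207 + 735 + 427.2 + 168 + 264 + (-840)
= 961.2.

σ²_Q = 961.2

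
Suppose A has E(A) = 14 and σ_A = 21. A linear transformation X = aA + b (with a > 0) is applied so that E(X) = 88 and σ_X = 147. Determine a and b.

σ_X = a·σ_A (a > 0), so a = 147/21 = 7.
E(X) = a·E(A) + b, so b = 88 − 7·14 = -10.

a = 7, b = -10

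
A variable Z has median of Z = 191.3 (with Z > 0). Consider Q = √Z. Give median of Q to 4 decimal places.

median of Q = 13.8311

√Z is monotone on this domain, so median of Q = √(191.3) ≈ 13.8311.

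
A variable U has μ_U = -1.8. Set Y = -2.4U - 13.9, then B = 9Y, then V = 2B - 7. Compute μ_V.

μ_V = -179.44

μ_Y = (-2.4)·(-1.8) + (-13.9) = -9.58.
μ_B = 9·(-9.58) = -86.22.
μ_V = 2·(-86.22) + (-7) = -179.44.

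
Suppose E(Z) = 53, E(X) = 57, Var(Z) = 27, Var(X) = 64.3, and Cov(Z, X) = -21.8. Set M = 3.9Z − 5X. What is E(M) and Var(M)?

E(M) = 3.9·E(Z) + (-5)·E(X) = 3.9·53 + (-5)·57 = -78.3.
Var(M) = a²·Var(Z) + b²·Var(X) + 2ab·Cov(Z, X) with a = 3.9, b = -5.
= 3.9²·27 + (-5)²·64.3 + 2·3.9·(-5)·(-21.8)
= 410.67 + 1607.5 + 850.2 = 2868.37.

E(M) = -78.3, Var(M) = 2868.37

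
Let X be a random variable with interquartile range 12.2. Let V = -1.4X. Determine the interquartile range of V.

Under V = aX + b, IQR(V) = |a|·IQR(X) = |-1.4|·12.2 = 17.08 (shifts cancel; spread scales by |a|).

IQR(V) = 17.08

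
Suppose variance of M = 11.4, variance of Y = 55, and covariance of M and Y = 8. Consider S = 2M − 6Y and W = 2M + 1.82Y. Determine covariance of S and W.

covariance of S and W = -621.88

By bilinearity, covariance of S and W = ac·variance of M + bd·variance of Y + (ad+bc)·covariance of M and Y, with a=2, b=-6, c=2, d=1.82.
ac·variance of M = 2·2·11.4 = 45.6
bd·variance of Y = (-6)·1.82·55 = -600.6
(ad+bc)·covariance of M and Y = (-8.36)·8 = -66.88
covariance of S and W = 45.6 + (-600.6) + (-66.88) = -621.88.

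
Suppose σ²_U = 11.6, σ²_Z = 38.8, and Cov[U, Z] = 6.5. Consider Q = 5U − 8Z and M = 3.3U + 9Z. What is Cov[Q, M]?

By bilinearity, Cov[Q, M] = ac·σ²_U + bd·σ²_Z + (ad+bc)·Cov[U, Z], with a=5, b=-8, c=3.3, d=9.
ac·σ²_U = 5·3.3·11.6 = 191.4
bd·σ²_Z = (-8)·9·38.8 = -2793.6
(ad+bc)·Cov[U, Z] = (18.6)·6.5 = 120.9
Cov[Q, M] = 191.4 + (-2793.6) + 120.9 = -2481.3.

Cov[Q, M] = -2481.3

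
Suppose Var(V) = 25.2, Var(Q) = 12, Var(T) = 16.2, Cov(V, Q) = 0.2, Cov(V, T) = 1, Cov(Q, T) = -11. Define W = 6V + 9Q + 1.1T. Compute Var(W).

Var(W) = 1715.802

Var(W) = a²·Var(V) + b²·Var(Q) + c²·Var(T) + 2ab·Cov(V, Q) + 2ac·Cov(V, T) + 2bc·Cov(Q, T), with a = 6, b = 9, c = 1.1.
= 907.2 + 972 + 19.602 + 21.6 + 13.2 + (-217.8)
= 1715.802.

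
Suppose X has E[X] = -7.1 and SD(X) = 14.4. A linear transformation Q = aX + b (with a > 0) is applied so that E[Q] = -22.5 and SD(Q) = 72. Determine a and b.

SD(Q) = a·SD(X) (a > 0), so a = 72/14.4 = 5.
E[Q] = a·E[X] + b, so b = -22.5 − 5·(-7.1) = 13.

a = 5, b = 13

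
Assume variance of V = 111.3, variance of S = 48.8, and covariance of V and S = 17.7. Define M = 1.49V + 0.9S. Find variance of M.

variance of M = 334.09653

variance of M = a²·variance of V + b²·variance of S + 2ab·covariance of V and S with a = 1.49, b = 0.9.
= 1.49²·111.3 + 0.9²·48.8 + 2·1.49·0.9·17.7
= 247.09713 + 39.528 + 47.4714 = 334.09653.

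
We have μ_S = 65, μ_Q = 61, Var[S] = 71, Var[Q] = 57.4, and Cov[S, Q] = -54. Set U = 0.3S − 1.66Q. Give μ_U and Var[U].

μ_U = -81.76, Var[U] = 218.34544

μ_U = 0.3·μ_S + (-1.66)·μ_Q = 0.3·65 + (-1.66)·61 = -81.76.
Var[U] = a²·Var[S] + b²·Var[Q] + 2ab·Cov[S, Q] with a = 0.3, b = -1.66.
= 0.3²·71 + (-1.66)²·57.4 + 2·0.3·(-1.66)·(-54)
= 6.39 + 158.17144 + 53.784 = 218.34544.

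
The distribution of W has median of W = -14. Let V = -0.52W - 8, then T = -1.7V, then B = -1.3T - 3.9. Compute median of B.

median of V = (-0.52)·(-14) + (-8) = -0.72.
median of T = (-1.7)·(-0.72) = 1.224.
median of B = (-1.3)·1.224 + (-3.9) = -5.4912.

median of B = -5.4912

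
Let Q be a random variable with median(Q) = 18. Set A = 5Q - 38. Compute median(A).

A linear map preserves order up to sign, so median(A) = a·median(Q) + b = 5·18 + (-38) = 52.

median(A) = 52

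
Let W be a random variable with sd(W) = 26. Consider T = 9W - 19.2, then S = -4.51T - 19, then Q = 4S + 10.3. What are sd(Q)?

sd(T) = |9|·26 = 234.
sd(S) = |-4.51|·234 = 1055.34.
sd(Q) = |4|·1055.34 = 4221.36.

sd(Q) = 4221.36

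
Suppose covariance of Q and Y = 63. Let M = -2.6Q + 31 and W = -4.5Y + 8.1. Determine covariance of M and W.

covariance of M and W = a·c·covariance of Q and Y = (-2.6)·(-4.5)·63 = 737.1. Additive constants drop out.

covariance of M and W = 737.1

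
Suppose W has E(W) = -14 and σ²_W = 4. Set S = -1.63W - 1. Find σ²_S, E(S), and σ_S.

σ²_S = 10.6276, E(S) = 21.82, σ_S = 3.26

S = -1.63W - 1 is linear with a = -1.63, b = -1.
σ²_S = a²·σ²_W = (-1.63)²·4 = 10.6276 (the additive constant -1 does not affect variance).
E(S) = a·E(W) + b = (-1.63)·(-14) + (-1) = 21.82.
σ_W = √4 = 2.
σ_S = |a|·σ_W = |-1.63|·2 = 3.26.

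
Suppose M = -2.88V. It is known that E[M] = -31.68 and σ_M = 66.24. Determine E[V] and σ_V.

From M = -2.88V: E[M] = a·E[V] + b, so E[V] = (E[M] − b)/a = (-31.68 − 0)/(-2.88) = 11.
σ_M = |a|·σ_V, so σ_V = 66.24/|-2.88| = 23.

E[V] = 11, σ_V = 23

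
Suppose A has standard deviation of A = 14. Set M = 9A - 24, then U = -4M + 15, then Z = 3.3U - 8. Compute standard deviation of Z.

standard deviation of M = |9|·14 = 126.
standard deviation of U = |-4|·126 = 504.
standard deviation of Z = |3.3|·504 = 1663.2.

standard deviation of Z = 1663.2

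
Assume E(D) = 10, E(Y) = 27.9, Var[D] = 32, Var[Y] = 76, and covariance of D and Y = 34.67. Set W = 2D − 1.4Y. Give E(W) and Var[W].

E(W) = -19.06, Var[W] = 82.808

E(W) = 2·E(D) + (-1.4)·E(Y) = 2·10 + (-1.4)·27.9 = -19.06.
Var[W] = a²·Var[D] + b²·Var[Y] + 2ab·covariance of D and Y with a = 2, b = -1.4.
= 2²·32 + (-1.4)²·76 + 2·2·(-1.4)·34.67
= 128 + 148.96 + (-194.152) = 82.808.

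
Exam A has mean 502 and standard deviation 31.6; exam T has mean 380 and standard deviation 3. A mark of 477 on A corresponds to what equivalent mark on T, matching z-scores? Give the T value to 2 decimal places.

z = (477 − 502)/31.6 ≈ -0.7911.
T = 380 + z·3 = 380 + (477 − 502)·3/31.6 ≈ 377.63.

T = 377.63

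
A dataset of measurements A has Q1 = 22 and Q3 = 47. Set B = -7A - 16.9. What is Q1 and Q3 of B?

a = -7 < 0 reverses order: Q1(B) comes from Q3(A), Q3(B) from Q1(A).
Q1(B) = (-7)·47 + (-16.9) = -345.9; Q3(B) = (-7)·22 + (-16.9) = -170.9.

Q1(B) = -345.9, Q3(B) = -170.9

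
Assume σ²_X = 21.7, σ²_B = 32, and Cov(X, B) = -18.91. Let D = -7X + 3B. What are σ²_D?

σ²_D = 2145.52

σ²_D = a²·σ²_X + b²·σ²_B + 2ab·Cov(X, B) with a = -7, b = 3.
= (-7)²·21.7 + 3²·32 + 2·(-7)·3·(-18.91)
= 1063.3 + 288 + 794.22 = 2145.52.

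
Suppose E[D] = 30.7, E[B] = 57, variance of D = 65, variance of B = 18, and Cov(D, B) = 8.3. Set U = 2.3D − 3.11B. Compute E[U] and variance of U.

E[U] = -106.66, variance of U = 399.208

E[U] = 2.3·E[D] + (-3.11)·E[B] = 2.3·30.7 + (-3.11)·57 = -106.66.
variance of U = a²·variance of D + b²·variance of B + 2ab·Cov(D, B) with a = 2.3, b = -3.11.
= 2.3²·65 + (-3.11)²·18 + 2·2.3·(-3.11)·8.3
= 343.85 + 174.0978 + (-118.7398) = 399.208.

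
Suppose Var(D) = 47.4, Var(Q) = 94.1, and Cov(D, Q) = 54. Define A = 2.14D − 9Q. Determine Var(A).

Var(A) = a²·Var(D) + b²·Var(Q) + 2ab·Cov(D, Q) with a = 2.14, b = -9.
= 2.14²·47.4 + (-9)²·94.1 + 2·2.14·(-9)·54
= 217.07304 + 7622.1 + (-2080.08) = 5759.09304.

Var(A) = 5759.09304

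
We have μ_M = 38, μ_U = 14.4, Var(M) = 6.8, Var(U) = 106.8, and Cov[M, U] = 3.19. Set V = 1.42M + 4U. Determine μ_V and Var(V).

μ_V = 1.42·μ_M + 4·μ_U = 1.42·38 + 4·14.4 = 111.56.
Var(V) = a²·Var(M) + b²·Var(U) + 2ab·Cov[M, U] with a = 1.42, b = 4.
= 1.42²·6.8 + 4²·106.8 + 2·1.42·4·3.19
= 13.71152 + 1708.8 + 36.2384 = 1758.74992.

μ_V = 111.56, Var(V) = 1758.74992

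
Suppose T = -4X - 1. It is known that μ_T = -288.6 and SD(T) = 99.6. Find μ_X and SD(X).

μ_X = 71.9, SD(X) = 24.9

From T = -4X - 1: μ_T = a·μ_X + b, so μ_X = (μ_T − b)/a = (-288.6 − (-1))/(-4) = 71.9.
SD(T) = |a|·SD(X), so SD(X) = 99.6/|-4| = 24.9.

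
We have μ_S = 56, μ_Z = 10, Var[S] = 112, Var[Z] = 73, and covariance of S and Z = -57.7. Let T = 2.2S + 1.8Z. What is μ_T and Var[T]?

μ_T = 141.2, Var[T] = 321.616

μ_T = 2.2·μ_S + 1.8·μ_Z = 2.2·56 + 1.8·10 = 141.2.
Var[T] = a²·Var[S] + b²·Var[Z] + 2ab·covariance of S and Z with a = 2.2, b = 1.8.
= 2.2²·112 + 1.8²·73 + 2·2.2·1.8·(-57.7)
= 542.08 + 236.52 + (-456.984) = 321.616.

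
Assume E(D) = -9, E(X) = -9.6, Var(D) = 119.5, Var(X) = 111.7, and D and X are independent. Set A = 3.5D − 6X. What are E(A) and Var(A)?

E(A) = 26.1, Var(A) = 5485.075

E(A) = 3.5·E(D) + (-6)·E(X) = 3.5·(-9) + (-6)·(-9.6) = 26.1.
Var(A) = a²·Var(D) + b²·Var(X) + 2ab·covariance of D and X with a = 3.5, b = -6.
Independence gives covariance of D and X = 0.
= 3.5²·119.5 + (-6)²·111.7 + 2·3.5·(-6)·0
= 1463.875 + 4021.2 + 0 = 5485.075.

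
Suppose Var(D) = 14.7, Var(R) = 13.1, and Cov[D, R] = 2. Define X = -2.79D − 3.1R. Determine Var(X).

Var(X) = 274.91327

Var(X) = a²·Var(D) + b²·Var(R) + 2ab·Cov[D, R] with a = -2.79, b = -3.1.
= (-2.79)²·14.7 + (-3.1)²·13.1 + 2·(-2.79)·(-3.1)·2
= 114.42627 + 125.891 + 34.596 = 274.91327.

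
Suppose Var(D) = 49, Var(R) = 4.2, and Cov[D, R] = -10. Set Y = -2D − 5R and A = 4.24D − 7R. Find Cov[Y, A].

By bilinearity, Cov[Y, A] = ac·Var(D) + bd·Var(R) + (ad+bc)·Cov[D, R], with a=-2, b=-5, c=4.24, d=-7.
ac·Var(D) = (-2)·4.24·49 = -415.52
bd·Var(R) = (-5)·(-7)·4.2 = 147
(ad+bc)·Cov[D, R] = (-7.2)·(-10) = 72
Cov[Y, A] = -415.52 + 147 + 72 = -196.52.

Cov[Y, A] = -196.52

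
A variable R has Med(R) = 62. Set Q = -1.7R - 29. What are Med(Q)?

Med(Q) = -134.4

A linear map preserves order up to sign, so Med(Q) = a·Med(R) + b = (-1.7)·62 + (-29) = -134.4.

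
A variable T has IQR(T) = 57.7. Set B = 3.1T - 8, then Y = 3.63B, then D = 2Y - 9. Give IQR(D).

IQR(B) = |3.1|·57.7 = 178.87.
IQR(Y) = |3.63|·178.87 = 649.2981.
IQR(D) = |2|·649.2981 = 1298.5962.

IQR(D) = 1298.5962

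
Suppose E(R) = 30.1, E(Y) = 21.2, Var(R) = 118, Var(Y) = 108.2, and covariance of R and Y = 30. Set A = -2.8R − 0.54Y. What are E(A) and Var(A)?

E(A) = -95.728, Var(A) = 1047.39112

E(A) = (-2.8)·E(R) + (-0.54)·E(Y) = (-2.8)·30.1 + (-0.54)·21.2 = -95.728.
Var(A) = a²·Var(R) + b²·Var(Y) + 2ab·covariance of R and Y with a = -2.8, b = -0.54.
= (-2.8)²·118 + (-0.54)²·108.2 + 2·(-2.8)·(-0.54)·30
= 925.12 + 31.55112 + 90.72 = 1047.39112.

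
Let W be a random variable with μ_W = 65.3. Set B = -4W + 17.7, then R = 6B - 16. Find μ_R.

μ_B = (-4)·65.3 + 17.7 = -243.5.
μ_R = 6·(-243.5) + (-16) = -1477.

μ_R = -1477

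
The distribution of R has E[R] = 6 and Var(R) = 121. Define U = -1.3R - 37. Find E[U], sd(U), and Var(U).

U = -1.3R - 37 is linear with a = -1.3, b = -37.
E[U] = a·E[R] + b = (-1.3)·6 + (-37) = -44.8.
sd(R) = √121 = 11.
sd(U) = |a|·sd(R) = |-1.3|·11 = 14.3.
Var(U) = a²·Var(R) = (-1.3)²·121 = 204.49 (the additive constant -37 does not affect variance).

E[U] = -44.8, sd(U) = 14.3, Var(U) = 204.49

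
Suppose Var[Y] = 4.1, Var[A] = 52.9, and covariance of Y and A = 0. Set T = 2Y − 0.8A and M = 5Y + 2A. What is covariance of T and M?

covariance of T and M = -43.64

By bilinearity, covariance of T and M = ac·Var[Y] + bd·Var[A] + (ad+bc)·covariance of Y and A, with a=2, b=-0.8, c=5, d=2.
ac·Var[Y] = 2·5·4.1 = 41
bd·Var[A] = (-0.8)·2·52.9 = -84.64
(ad+bc)·covariance of Y and A = (0)·0 = 0
covariance of T and M = 41 + (-84.64) + 0 = -43.64.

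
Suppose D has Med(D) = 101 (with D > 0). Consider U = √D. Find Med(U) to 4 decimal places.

√D is monotone on this domain, so Med(U) = √(101) ≈ 10.0499.

Med(U) = 10.0499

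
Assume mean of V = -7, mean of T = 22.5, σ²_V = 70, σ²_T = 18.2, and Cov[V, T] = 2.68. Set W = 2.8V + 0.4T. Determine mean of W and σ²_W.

mean of W = 2.8·mean of V + 0.4·mean of T = 2.8·(-7) + 0.4·22.5 = -10.6.
σ²_W = a²·σ²_V + b²·σ²_T + 2ab·Cov[V, T] with a = 2.8, b = 0.4.
= 2.8²·70 + 0.4²·18.2 + 2·2.8·0.4·2.68
= 548.8 + 2.912 + 6.0032 = 557.7152.

mean of W = -10.6, σ²_W = 557.7152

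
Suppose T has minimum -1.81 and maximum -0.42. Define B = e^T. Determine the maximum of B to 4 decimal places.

e^T is increasing on this domain, so max(B) comes from max(T) = -0.42: max(B) = exp(-0.42) ≈ 0.657.

max(B) = 0.657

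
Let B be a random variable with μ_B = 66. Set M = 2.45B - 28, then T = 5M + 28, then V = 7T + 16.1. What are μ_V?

μ_M = 2.45·66 + (-28) = 133.7.
μ_T = 5·133.7 + 28 = 696.5.
μ_V = 7·696.5 + 16.1 = 4891.6.

μ_V = 4891.6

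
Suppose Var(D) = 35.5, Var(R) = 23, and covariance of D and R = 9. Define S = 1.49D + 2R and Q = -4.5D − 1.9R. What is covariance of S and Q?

By bilinearity, covariance of S and Q = ac·Var(D) + bd·Var(R) + (ad+bc)·covariance of D and R, with a=1.49, b=2, c=-4.5, d=-1.9.
ac·Var(D) = 1.49·(-4.5)·35.5 = -238.0275
bd·Var(R) = 2·(-1.9)·23 = -87.4
(ad+bc)·covariance of D and R = (-11.831)·9 = -106.479
covariance of S and Q = -238.0275 + (-87.4) + (-106.479) = -431.9065.

covariance of S and Q = -431.9065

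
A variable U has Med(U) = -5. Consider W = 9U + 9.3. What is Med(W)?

A linear map preserves order up to sign, so Med(W) = a·Med(U) + b = 9·(-5) + 9.3 = -35.7.

Med(W) = -35.7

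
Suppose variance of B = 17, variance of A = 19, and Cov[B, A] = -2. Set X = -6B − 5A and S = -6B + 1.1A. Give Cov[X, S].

Cov[X, S] = 460.7

By bilinearity, Cov[X, S] = ac·variance of B + bd·variance of A + (ad+bc)·Cov[B, A], with a=-6, b=-5, c=-6, d=1.1.
ac·variance of B = (-6)·(-6)·17 = 612
bd·variance of A = (-5)·1.1·19 = -104.5
(ad+bc)·Cov[B, A] = (23.4)·(-2) = -46.8
Cov[X, S] = 612 + (-104.5) + (-46.8) = 460.7.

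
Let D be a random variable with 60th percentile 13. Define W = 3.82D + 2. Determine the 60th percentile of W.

60th percentile of W = 51.66

Since a = 3.82 > 0 the transformation is increasing, so the 60th percentile of W = a·(P_{60} of D) + b = 3.82·13 + 2 = 51.66.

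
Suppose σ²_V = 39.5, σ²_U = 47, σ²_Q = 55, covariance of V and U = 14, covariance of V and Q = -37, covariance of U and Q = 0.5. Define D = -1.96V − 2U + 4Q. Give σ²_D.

σ²_D = a²·σ²_V + b²·σ²_U + c²·σ²_Q + 2ab·covariance of V and U + 2ac·covariance of V and Q + 2bc·covariance of U and Q, with a = -1.96, b = -2, c = 4.
= 151.7432 + 188 + 880 + 109.76 + 580.16 + (-8)
= 1901.6632.

σ²_D = 1901.6632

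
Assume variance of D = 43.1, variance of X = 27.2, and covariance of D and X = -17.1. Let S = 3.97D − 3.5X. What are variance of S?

variance of S = a²·variance of D + b²·variance of X + 2ab·covariance of D and X with a = 3.97, b = -3.5.
= 3.97²·43.1 + (-3.5)²·27.2 + 2·3.97·(-3.5)·(-17.1)
= 679.29479 + 333.2 + 475.209 = 1487.70379.

variance of S = 1487.70379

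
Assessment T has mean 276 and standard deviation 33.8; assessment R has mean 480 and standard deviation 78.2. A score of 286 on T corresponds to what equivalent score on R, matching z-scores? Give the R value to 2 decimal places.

R = 503.14

z = (286 − 276)/33.8 ≈ 0.2959.
R = 480 + z·78.2 = 480 + (286 − 276)·78.2/33.8 ≈ 503.14.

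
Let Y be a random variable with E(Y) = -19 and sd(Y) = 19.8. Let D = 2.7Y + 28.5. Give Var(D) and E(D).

Var(D) = 2857.9716, E(D) = -22.8

D = 2.7Y + 28.5 is linear with a = 2.7, b = 28.5.
Var(Y) = 19.8² = 392.04.
Var(D) = a²·Var(Y) = 2.7²·392.04 = 2857.9716 (the additive constant 28.5 does not affect variance).
E(D) = a·E(Y) + b = 2.7·(-19) + 28.5 = -22.8.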